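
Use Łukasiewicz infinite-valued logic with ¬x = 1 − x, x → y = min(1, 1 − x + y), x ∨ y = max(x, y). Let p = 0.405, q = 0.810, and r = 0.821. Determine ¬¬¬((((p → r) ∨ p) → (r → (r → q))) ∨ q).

0.000

p → r = min(1, 1 − 0.405 + 0.821) = min(1, 1.416) = 1.000
(p → r) ∨ p = max(1.000, 0.405) = 1.000
r → q = min(1, 1 − 0.821 + 0.810) = min(1, 0.989) = 0.989
r → (r → q) = min(1, 1 − 0.821 + 0.989) = min(1, 1.168) = 1.000
((p → r) ∨ p) → (r → (r → q)) = min(1, 1 − 1.000 + 1.000) = min(1, 1.000) = 1.000
(((p → r) ∨ p) → (r → (r → q))) ∨ q = max(1.000, 0.810) = 1.000
¬((((p → r) ∨ p) → (r → (r → q))) ∨ q) = 1 − 1.000 = 0.000
¬¬((((p → r) ∨ p) → (r → (r → q))) ∨ q) = 1 − 0.000 = 1.000
¬¬¬((((p → r) ∨ p) → (r → (r → q))) ∨ q) = 1 − 1.000 = 0.000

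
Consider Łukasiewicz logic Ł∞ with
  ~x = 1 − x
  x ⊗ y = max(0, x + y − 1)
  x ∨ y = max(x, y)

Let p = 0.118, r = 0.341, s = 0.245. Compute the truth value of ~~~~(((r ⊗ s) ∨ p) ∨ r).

0.341

r ⊗ s = max(0, 0.341 + 0.245 − 1) = max(0, -0.414) = 0.000
(r ⊗ s) ∨ p = max(0.000, 0.118) = 0.118
((r ⊗ s) ∨ p) ∨ r = max(0.118, 0.341) = 0.341
~(((r ⊗ s) ∨ p) ∨ r) = 1 − 0.341 = 0.659
~~(((r ⊗ s) ∨ p) ∨ r) = 1 − 0.659 = 0.341
~~~(((r ⊗ s) ∨ p) ∨ r) = 1 − 0.341 = 0.659
~~~~(((r ⊗ s) ∨ p) ∨ r) = 1 − 0.659 = 0.341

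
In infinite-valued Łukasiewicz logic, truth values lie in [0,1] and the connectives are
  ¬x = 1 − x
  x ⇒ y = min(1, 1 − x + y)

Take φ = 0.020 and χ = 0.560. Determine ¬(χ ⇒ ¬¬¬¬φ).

0.540

¬φ = 1 − 0.020 = 0.980
¬¬φ = 1 − 0.980 = 0.020
¬¬¬φ = 1 − 0.020 = 0.980
¬¬¬¬φ = 1 − 0.980 = 0.020
χ ⇒ ¬¬¬¬φ = min(1, 1 − 0.560 + 0.020) = min(1, 0.460) = 0.460
¬(χ ⇒ ¬¬¬¬φ) = 1 − 0.460 = 0.540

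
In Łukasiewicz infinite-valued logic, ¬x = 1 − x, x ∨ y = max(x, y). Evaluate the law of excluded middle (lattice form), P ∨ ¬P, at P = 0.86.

¬P = 1 − 0.86 = 0.14
P ∨ ¬P = max(0.86, 0.14) = 0.86
(The value 0.86 < 1 shows this instance is not satisfied; not a Ł∞-tautology — its value is max(a, 1−a).)

0.86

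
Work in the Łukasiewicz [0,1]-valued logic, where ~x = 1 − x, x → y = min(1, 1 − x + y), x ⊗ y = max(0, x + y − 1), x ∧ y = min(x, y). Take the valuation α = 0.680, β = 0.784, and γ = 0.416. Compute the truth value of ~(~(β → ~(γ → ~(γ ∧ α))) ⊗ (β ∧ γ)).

γ ∧ α = min(0.416, 0.680) = 0.416
~(γ ∧ α) = 1 − 0.416 = 0.584
γ → ~(γ ∧ α) = min(1, 1 − 0.416 + 0.584) = min(1, 1.168) = 1.000
~(γ → ~(γ ∧ α)) = 1 − 1.000 = 0.000
β → ~(γ → ~(γ ∧ α)) = min(1, 1 − 0.784 + 0.000) = min(1, 0.216) = 0.216
~(β → ~(γ → ~(γ ∧ α))) = 1 − 0.216 = 0.784
β ∧ γ = min(0.784, 0.416) = 0.416
~(β → ~(γ → ~(γ ∧ α))) ⊗ (β ∧ γ) = max(0, 0.784 + 0.416 − 1) = max(0, 0.200) = 0.200
~(~(β → ~(γ → ~(γ ∧ α))) ⊗ (β ∧ γ)) = 1 − 0.200 = 0.800

0.800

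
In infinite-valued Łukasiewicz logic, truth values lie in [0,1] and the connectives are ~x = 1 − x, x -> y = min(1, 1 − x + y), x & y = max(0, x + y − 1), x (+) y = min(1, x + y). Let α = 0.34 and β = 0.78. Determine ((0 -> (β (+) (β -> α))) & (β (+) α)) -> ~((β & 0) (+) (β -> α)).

0.44

β -> α = min(1, 1 − 0.78 + 0.34) = min(1, 0.56) = 0.56
β (+) (β -> α) = min(1, 0.78 + 0.56) = min(1, 1.34) = 1.00
0 -> (β (+) (β -> α)) = min(1, 1 − 0.00 + 1.00) = min(1, 2.00) = 1.00
β (+) α = min(1, 0.78 + 0.34) = min(1, 1.12) = 1.00
(0 -> (β (+) (β -> α))) & (β (+) α) = max(0, 1.00 + 1.00 − 1) = max(0, 1.00) = 1.00
β & 0 = max(0, 0.78 + 0.00 − 1) = max(0, -0.22) = 0.00
(β & 0) (+) (β -> α) = min(1, 0.00 + 0.56) = min(1, 0.56) = 0.56
~((β & 0) (+) (β -> α)) = 1 − 0.56 = 0.44
((0 -> (β (+) (β -> α))) & (β (+) α)) -> ~((β & 0) (+) (β -> α)) = min(1, 1 − 1.00 + 0.44) = min(1, 0.44) = 0.44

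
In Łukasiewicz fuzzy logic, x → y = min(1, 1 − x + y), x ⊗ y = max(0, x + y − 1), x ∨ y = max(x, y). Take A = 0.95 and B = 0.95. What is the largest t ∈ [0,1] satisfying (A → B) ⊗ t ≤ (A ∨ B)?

0.95

A → B = min(1, 1 − 0.95 + 0.95) = min(1, 1.00) = 1.00
So the left factor is A → B = 1.00.
A ∨ B = max(0.95, 0.95) = 0.95
So the right-hand bound is A ∨ B = 0.95.
The residuum of the Łukasiewicz t-norm gives the supremum: min(1, 1 − 1.00 + 0.95).
1 − 1.00 + 0.95 = 0.95, so t = min(1, 0.95) = 0.95.
Check: 1.00 ⊗ 0.95 = max(0, 0.95) = 0.95 ≤ 0.95.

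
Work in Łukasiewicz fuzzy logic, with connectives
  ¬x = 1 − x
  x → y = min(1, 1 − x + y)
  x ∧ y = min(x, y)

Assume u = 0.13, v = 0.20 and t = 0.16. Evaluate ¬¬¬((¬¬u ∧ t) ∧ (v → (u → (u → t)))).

0.87

¬u = 1 − 0.13 = 0.87
¬¬u = 1 − 0.87 = 0.13
¬¬u ∧ t = min(0.13, 0.16) = 0.13
u → t = min(1, 1 − 0.13 + 0.16) = min(1, 1.03) = 1.00
u → (u → t) = min(1, 1 − 0.13 + 1.00) = min(1, 1.87) = 1.00
v → (u → (u → t)) = min(1, 1 − 0.20 + 1.00) = min(1, 1.80) = 1.00
(¬¬u ∧ t) ∧ (v → (u → (u → t))) = min(0.13, 1.00) = 0.13
¬((¬¬u ∧ t) ∧ (v → (u → (u → t)))) = 1 − 0.13 = 0.87
¬¬((¬¬u ∧ t) ∧ (v → (u → (u → t)))) = 1 − 0.87 = 0.13
¬¬¬((¬¬u ∧ t) ∧ (v → (u → (u → t)))) = 1 − 0.13 = 0.87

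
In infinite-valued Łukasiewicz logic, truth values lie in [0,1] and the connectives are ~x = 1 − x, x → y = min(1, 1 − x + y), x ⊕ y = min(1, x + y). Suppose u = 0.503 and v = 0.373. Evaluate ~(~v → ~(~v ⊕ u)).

~v = 1 − 0.373 = 0.627
~v ⊕ u = min(1, 0.627 + 0.503) = min(1, 1.130) = 1.000
~(~v ⊕ u) = 1 − 1.000 = 0.000
~v → ~(~v ⊕ u) = min(1, 1 − 0.627 + 0.000) = min(1, 0.373) = 0.373
~(~v → ~(~v ⊕ u)) = 1 − 0.373 = 0.627

0.627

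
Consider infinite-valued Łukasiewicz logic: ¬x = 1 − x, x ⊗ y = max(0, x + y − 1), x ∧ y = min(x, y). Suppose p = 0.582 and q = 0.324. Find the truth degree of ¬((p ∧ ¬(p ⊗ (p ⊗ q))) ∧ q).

0.676

p ⊗ q = max(0, 0.582 + 0.324 − 1) = max(0, -0.094) = 0.000
p ⊗ (p ⊗ q) = max(0, 0.582 + 0.000 − 1) = max(0, -0.418) = 0.000
¬(p ⊗ (p ⊗ q)) = 1 − 0.000 = 1.000
p ∧ ¬(p ⊗ (p ⊗ q)) = min(0.582, 1.000) = 0.582
(p ∧ ¬(p ⊗ (p ⊗ q))) ∧ q = min(0.582, 0.324) = 0.324
¬((p ∧ ¬(p ⊗ (p ⊗ q))) ∧ q) = 1 − 0.324 = 0.676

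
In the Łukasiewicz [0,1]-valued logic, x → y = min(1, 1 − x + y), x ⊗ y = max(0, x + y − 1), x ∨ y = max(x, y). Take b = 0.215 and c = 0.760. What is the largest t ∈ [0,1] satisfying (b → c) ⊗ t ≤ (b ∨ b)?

0.215

b → c = min(1, 1 − 0.215 + 0.760) = min(1, 1.545) = 1.000
So the left factor is b → c = 1.000.
b ∨ b = max(0.215, 0.215) = 0.215
So the right-hand bound is b ∨ b = 0.215.
The residuum of the Łukasiewicz t-norm gives the supremum: min(1, 1 − 1.000 + 0.215).
1 − 1.000 + 0.215 = 0.215, so t = min(1, 0.215) = 0.215.
Check: 1.000 ⊗ 0.215 = max(0, 0.215) = 0.215 ≤ 0.215.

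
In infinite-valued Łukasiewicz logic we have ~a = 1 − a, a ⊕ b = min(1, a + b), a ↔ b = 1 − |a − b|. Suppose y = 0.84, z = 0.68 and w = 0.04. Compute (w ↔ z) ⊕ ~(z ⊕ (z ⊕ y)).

0.36

w ↔ z = 1 − |0.04 − 0.68| = 1 − 0.64 = 0.36
z ⊕ y = min(1, 0.68 + 0.84) = min(1, 1.52) = 1.00
z ⊕ (z ⊕ y) = min(1, 0.68 + 1.00) = min(1, 1.68) = 1.00
~(z ⊕ (z ⊕ y)) = 1 − 1.00 = 0.00
(w ↔ z) ⊕ ~(z ⊕ (z ⊕ y)) = min(1, 0.36 + 0.00) = min(1, 0.36) = 0.36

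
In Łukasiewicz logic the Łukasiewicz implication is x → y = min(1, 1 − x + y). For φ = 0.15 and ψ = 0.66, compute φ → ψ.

φ → ψ = min(1, 1 − 0.15 + 0.66) = min(1, 1.51) = 1.00
For comparison, the Gödel implication (1 if x ≤ y else y) would give 1.00.

1.00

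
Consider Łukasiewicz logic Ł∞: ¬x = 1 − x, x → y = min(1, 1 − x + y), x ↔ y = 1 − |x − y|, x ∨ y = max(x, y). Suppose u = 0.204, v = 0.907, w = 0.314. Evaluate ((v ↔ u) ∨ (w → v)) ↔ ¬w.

0.686

v ↔ u = 1 − |0.907 − 0.204| = 1 − 0.703 = 0.297
w → v = min(1, 1 − 0.314 + 0.907) = min(1, 1.593) = 1.000
(v ↔ u) ∨ (w → v) = max(0.297, 1.000) = 1.000
¬w = 1 − 0.314 = 0.686
((v ↔ u) ∨ (w → v)) ↔ ¬w = 1 − |1.000 − 0.686| = 1 − 0.314 = 0.686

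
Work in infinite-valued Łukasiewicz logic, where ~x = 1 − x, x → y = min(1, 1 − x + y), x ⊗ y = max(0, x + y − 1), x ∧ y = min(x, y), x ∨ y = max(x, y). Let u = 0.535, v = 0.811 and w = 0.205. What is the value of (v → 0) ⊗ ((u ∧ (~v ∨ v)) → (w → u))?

v → 0 = min(1, 1 − 0.811 + 0.000) = min(1, 0.189) = 0.189
~v = 1 − 0.811 = 0.189
~v ∨ v = max(0.189, 0.811) = 0.811
u ∧ (~v ∨ v) = min(0.535, 0.811) = 0.535
w → u = min(1, 1 − 0.205 + 0.535) = min(1, 1.330) = 1.000
(u ∧ (~v ∨ v)) → (w → u) = min(1, 1 − 0.535 + 1.000) = min(1, 1.465) = 1.000
(v → 0) ⊗ ((u ∧ (~v ∨ v)) → (w → u)) = max(0, 0.189 + 1.000 − 1) = max(0, 0.189) = 0.189

0.189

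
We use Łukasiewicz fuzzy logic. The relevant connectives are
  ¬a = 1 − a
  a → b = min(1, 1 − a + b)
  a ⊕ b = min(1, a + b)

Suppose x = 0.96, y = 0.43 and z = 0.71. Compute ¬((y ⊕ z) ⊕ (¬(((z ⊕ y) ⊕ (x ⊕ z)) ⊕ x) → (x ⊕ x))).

y ⊕ z = min(1, 0.43 + 0.71) = min(1, 1.14) = 1.00
z ⊕ y = min(1, 0.71 + 0.43) = min(1, 1.14) = 1.00
x ⊕ z = min(1, 0.96 + 0.71) = min(1, 1.67) = 1.00
(z ⊕ y) ⊕ (x ⊕ z) = min(1, 1.00 + 1.00) = min(1, 2.00) = 1.00
((z ⊕ y) ⊕ (x ⊕ z)) ⊕ x = min(1, 1.00 + 0.96) = min(1, 1.96) = 1.00
¬(((z ⊕ y) ⊕ (x ⊕ z)) ⊕ x) = 1 − 1.00 = 0.00
x ⊕ x = min(1, 0.96 + 0.96) = min(1, 1.92) = 1.00
¬(((z ⊕ y) ⊕ (x ⊕ z)) ⊕ x) → (x ⊕ x) = min(1, 1 − 0.00 + 1.00) = min(1, 2.00) = 1.00
(y ⊕ z) ⊕ (¬(((z ⊕ y) ⊕ (x ⊕ z)) ⊕ x) → (x ⊕ x)) = min(1, 1.00 + 1.00) = min(1, 2.00) = 1.00
¬((y ⊕ z) ⊕ (¬(((z ⊕ y) ⊕ (x ⊕ z)) ⊕ x) → (x ⊕ x))) = 1 − 1.00 = 0.00

0.00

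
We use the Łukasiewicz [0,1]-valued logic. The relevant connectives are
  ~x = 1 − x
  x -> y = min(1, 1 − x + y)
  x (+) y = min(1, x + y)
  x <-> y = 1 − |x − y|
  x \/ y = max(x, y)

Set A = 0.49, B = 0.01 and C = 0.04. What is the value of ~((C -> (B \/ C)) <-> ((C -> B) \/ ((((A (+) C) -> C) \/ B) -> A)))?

0.02

B \/ C = max(0.01, 0.04) = 0.04
C -> (B \/ C) = min(1, 1 − 0.04 + 0.04) = min(1, 1.00) = 1.00
C -> B = min(1, 1 − 0.04 + 0.01) = min(1, 0.97) = 0.97
A (+) C = min(1, 0.49 + 0.04) = min(1, 0.53) = 0.53
(A (+) C) -> C = min(1, 1 − 0.53 + 0.04) = min(1, 0.51) = 0.51
((A (+) C) -> C) \/ B = max(0.51, 0.01) = 0.51
(((A (+) C) -> C) \/ B) -> A = min(1, 1 − 0.51 + 0.49) = min(1, 0.98) = 0.98
(C -> B) \/ ((((A (+) C) -> C) \/ B) -> A) = max(0.97, 0.98) = 0.98
(C -> (B \/ C)) <-> ((C -> B) \/ ((((A (+) C) -> C) \/ B) -> A)) = 1 − |1.00 − 0.98| = 1 − 0.02 = 0.98
~((C -> (B \/ C)) <-> ((C -> B) \/ ((((A (+) C) -> C) \/ B) -> A))) = 1 − 0.98 = 0.02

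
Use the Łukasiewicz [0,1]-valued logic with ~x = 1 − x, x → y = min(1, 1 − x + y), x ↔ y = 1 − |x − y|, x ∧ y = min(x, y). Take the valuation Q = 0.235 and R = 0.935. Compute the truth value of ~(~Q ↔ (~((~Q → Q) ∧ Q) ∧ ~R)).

0.700

~Q = 1 − 0.235 = 0.765
~Q → Q = min(1, 1 − 0.765 + 0.235) = min(1, 0.470) = 0.470
(~Q → Q) ∧ Q = min(0.470, 0.235) = 0.235
~((~Q → Q) ∧ Q) = 1 − 0.235 = 0.765
~R = 1 − 0.935 = 0.065
~((~Q → Q) ∧ Q) ∧ ~R = min(0.765, 0.065) = 0.065
~Q ↔ (~((~Q → Q) ∧ Q) ∧ ~R) = 1 − |0.765 − 0.065| = 1 − 0.700 = 0.300
~(~Q ↔ (~((~Q → Q) ∧ Q) ∧ ~R)) = 1 − 0.300 = 0.700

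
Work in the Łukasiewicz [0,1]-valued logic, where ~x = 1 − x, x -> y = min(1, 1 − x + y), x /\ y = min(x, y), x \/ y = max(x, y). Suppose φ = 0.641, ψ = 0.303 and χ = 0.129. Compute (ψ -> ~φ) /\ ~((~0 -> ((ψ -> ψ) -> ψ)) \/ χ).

0.697

~φ = 1 − 0.641 = 0.359
ψ -> ~φ = min(1, 1 − 0.303 + 0.359) = min(1, 1.056) = 1.000
~0 = 1 − 0.000 = 1.000
ψ -> ψ = min(1, 1 − 0.303 + 0.303) = min(1, 1.000) = 1.000
(ψ -> ψ) -> ψ = min(1, 1 − 1.000 + 0.303) = min(1, 0.303) = 0.303
~0 -> ((ψ -> ψ) -> ψ) = min(1, 1 − 1.000 + 0.303) = min(1, 0.303) = 0.303
(~0 -> ((ψ -> ψ) -> ψ)) \/ χ = max(0.303, 0.129) = 0.303
~((~0 -> ((ψ -> ψ) -> ψ)) \/ χ) = 1 − 0.303 = 0.697
(ψ -> ~φ) /\ ~((~0 -> ((ψ -> ψ) -> ψ)) \/ χ) = min(1.000, 0.697) = 0.697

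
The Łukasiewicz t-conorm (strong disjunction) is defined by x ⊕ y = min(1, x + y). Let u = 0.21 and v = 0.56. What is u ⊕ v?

0.77

u ⊕ v = min(1, 0.21 + 0.56) = min(1, 0.77) = 0.77
For comparison, the Gödel t-conorm max(x, y) would give 0.56.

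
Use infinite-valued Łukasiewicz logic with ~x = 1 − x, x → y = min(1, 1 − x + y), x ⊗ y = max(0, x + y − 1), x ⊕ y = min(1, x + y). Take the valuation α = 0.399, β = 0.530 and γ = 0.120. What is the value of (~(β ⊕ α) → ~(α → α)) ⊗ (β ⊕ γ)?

β ⊕ α = min(1, 0.530 + 0.399) = min(1, 0.929) = 0.929
~(β ⊕ α) = 1 − 0.929 = 0.071
α → α = min(1, 1 − 0.399 + 0.399) = min(1, 1.000) = 1.000
~(α → α) = 1 − 1.000 = 0.000
~(β ⊕ α) → ~(α → α) = min(1, 1 − 0.071 + 0.000) = min(1, 0.929) = 0.929
β ⊕ γ = min(1, 0.530 + 0.120) = min(1, 0.650) = 0.650
(~(β ⊕ α) → ~(α → α)) ⊗ (β ⊕ γ) = max(0, 0.929 + 0.650 − 1) = max(0, 0.579) = 0.579

0.579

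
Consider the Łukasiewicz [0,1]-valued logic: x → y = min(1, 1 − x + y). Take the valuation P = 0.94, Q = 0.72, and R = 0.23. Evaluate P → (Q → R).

Q → R = min(1, 1 − 0.72 + 0.23) = min(1, 0.51) = 0.51
P → (Q → R) = min(1, 1 − 0.94 + 0.51) = min(1, 0.57) = 0.57

0.57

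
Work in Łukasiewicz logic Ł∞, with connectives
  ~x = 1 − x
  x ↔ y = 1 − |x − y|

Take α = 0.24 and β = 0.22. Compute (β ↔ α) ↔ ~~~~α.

β ↔ α = 1 − |0.22 − 0.24| = 1 − 0.02 = 0.98
~α = 1 − 0.24 = 0.76
~~α = 1 − 0.76 = 0.24
~~~α = 1 − 0.24 = 0.76
~~~~α = 1 − 0.76 = 0.24
(β ↔ α) ↔ ~~~~α = 1 − |0.98 − 0.24| = 1 − 0.74 = 0.26

0.26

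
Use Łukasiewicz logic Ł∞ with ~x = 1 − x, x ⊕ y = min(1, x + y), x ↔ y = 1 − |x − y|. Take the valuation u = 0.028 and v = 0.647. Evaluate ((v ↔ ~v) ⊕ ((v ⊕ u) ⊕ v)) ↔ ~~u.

0.028

~v = 1 − 0.647 = 0.353
v ↔ ~v = 1 − |0.647 − 0.353| = 1 − 0.294 = 0.706
v ⊕ u = min(1, 0.647 + 0.028) = min(1, 0.675) = 0.675
(v ⊕ u) ⊕ v = min(1, 0.675 + 0.647) = min(1, 1.322) = 1.000
(v ↔ ~v) ⊕ ((v ⊕ u) ⊕ v) = min(1, 0.706 + 1.000) = min(1, 1.706) = 1.000
~u = 1 − 0.028 = 0.972
~~u = 1 − 0.972 = 0.028
((v ↔ ~v) ⊕ ((v ⊕ u) ⊕ v)) ↔ ~~u = 1 − |1.000 − 0.028| = 1 − 0.972 = 0.028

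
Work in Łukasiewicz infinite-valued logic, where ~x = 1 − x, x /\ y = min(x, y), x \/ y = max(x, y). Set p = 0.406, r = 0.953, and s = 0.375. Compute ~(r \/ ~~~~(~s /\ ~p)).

0.047

~s = 1 − 0.375 = 0.625
~p = 1 − 0.406 = 0.594
~s /\ ~p = min(0.625, 0.594) = 0.594
~(~s /\ ~p) = 1 − 0.594 = 0.406
~~(~s /\ ~p) = 1 − 0.406 = 0.594
~~~(~s /\ ~p) = 1 − 0.594 = 0.406
~~~~(~s /\ ~p) = 1 − 0.406 = 0.594
r \/ ~~~~(~s /\ ~p) = max(0.953, 0.594) = 0.953
~(r \/ ~~~~(~s /\ ~p)) = 1 − 0.953 = 0.047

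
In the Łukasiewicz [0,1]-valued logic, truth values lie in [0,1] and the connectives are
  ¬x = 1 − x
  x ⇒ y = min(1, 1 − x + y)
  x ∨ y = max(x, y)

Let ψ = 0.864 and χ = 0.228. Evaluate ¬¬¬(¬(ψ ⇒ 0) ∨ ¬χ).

ψ ⇒ 0 = min(1, 1 − 0.864 + 0.000) = min(1, 0.136) = 0.136
¬(ψ ⇒ 0) = 1 − 0.136 = 0.864
¬χ = 1 − 0.228 = 0.772
¬(ψ ⇒ 0) ∨ ¬χ = max(0.864, 0.772) = 0.864
¬(¬(ψ ⇒ 0) ∨ ¬χ) = 1 − 0.864 = 0.136
¬¬(¬(ψ ⇒ 0) ∨ ¬χ) = 1 − 0.136 = 0.864
¬¬¬(¬(ψ ⇒ 0) ∨ ¬χ) = 1 − 0.864 = 0.136

0.136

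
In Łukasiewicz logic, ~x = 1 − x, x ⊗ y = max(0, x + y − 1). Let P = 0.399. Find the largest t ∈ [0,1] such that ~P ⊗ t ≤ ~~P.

0.798

~P = 1 − 0.399 = 0.601
So the left factor is ~P = 0.601.
~~P = 1 − 0.601 = 0.399
So the right-hand bound is ~~P = 0.399.
The residuum of the Łukasiewicz t-norm gives the supremum: min(1, 1 − 0.601 + 0.399).
1 − 0.601 + 0.399 = 0.798, so t = min(1, 0.798) = 0.798.
Check: 0.601 ⊗ 0.798 = max(0, 0.399) = 0.399 ≤ 0.399.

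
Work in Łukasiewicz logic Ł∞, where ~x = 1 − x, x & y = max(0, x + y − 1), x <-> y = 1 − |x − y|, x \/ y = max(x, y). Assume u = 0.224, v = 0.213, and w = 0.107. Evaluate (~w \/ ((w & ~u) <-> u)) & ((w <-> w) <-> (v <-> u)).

0.882

~w = 1 − 0.107 = 0.893
~u = 1 − 0.224 = 0.776
w & ~u = max(0, 0.107 + 0.776 − 1) = max(0, -0.117) = 0.000
(w & ~u) <-> u = 1 − |0.000 − 0.224| = 1 − 0.224 = 0.776
~w \/ ((w & ~u) <-> u) = max(0.893, 0.776) = 0.893
w <-> w = 1 − |0.107 − 0.107| = 1 − 0.000 = 1.000
v <-> u = 1 − |0.213 − 0.224| = 1 − 0.011 = 0.989
(w <-> w) <-> (v <-> u) = 1 − |1.000 − 0.989| = 1 − 0.011 = 0.989
(~w \/ ((w & ~u) <-> u)) & ((w <-> w) <-> (v <-> u)) = max(0, 0.893 + 0.989 − 1) = max(0, 0.882) = 0.882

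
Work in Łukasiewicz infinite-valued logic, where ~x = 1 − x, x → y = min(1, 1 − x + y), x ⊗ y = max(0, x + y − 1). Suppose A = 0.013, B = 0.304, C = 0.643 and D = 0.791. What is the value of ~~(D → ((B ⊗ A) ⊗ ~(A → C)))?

B ⊗ A = max(0, 0.304 + 0.013 − 1) = max(0, -0.683) = 0.000
A → C = min(1, 1 − 0.013 + 0.643) = min(1, 1.630) = 1.000
~(A → C) = 1 − 1.000 = 0.000
(B ⊗ A) ⊗ ~(A → C) = max(0, 0.000 + 0.000 − 1) = max(0, -1.000) = 0.000
D → ((B ⊗ A) ⊗ ~(A → C)) = min(1, 1 − 0.791 + 0.000) = min(1, 0.209) = 0.209
~(D → ((B ⊗ A) ⊗ ~(A → C))) = 1 − 0.209 = 0.791
~~(D → ((B ⊗ A) ⊗ ~(A → C))) = 1 − 0.791 = 0.209

0.209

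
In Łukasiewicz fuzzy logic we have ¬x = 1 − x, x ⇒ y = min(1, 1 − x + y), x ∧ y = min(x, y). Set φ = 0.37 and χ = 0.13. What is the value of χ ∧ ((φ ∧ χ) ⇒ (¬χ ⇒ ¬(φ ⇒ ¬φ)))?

0.13

φ ∧ χ = min(0.37, 0.13) = 0.13
¬χ = 1 − 0.13 = 0.87
¬φ = 1 − 0.37 = 0.63
φ ⇒ ¬φ = min(1, 1 − 0.37 + 0.63) = min(1, 1.26) = 1.00
¬(φ ⇒ ¬φ) = 1 − 1.00 = 0.00
¬χ ⇒ ¬(φ ⇒ ¬φ) = min(1, 1 − 0.87 + 0.00) = min(1, 0.13) = 0.13
(φ ∧ χ) ⇒ (¬χ ⇒ ¬(φ ⇒ ¬φ)) = min(1, 1 − 0.13 + 0.13) = min(1, 1.00) = 1.00
χ ∧ ((φ ∧ χ) ⇒ (¬χ ⇒ ¬(φ ⇒ ¬φ))) = min(0.13, 1.00) = 0.13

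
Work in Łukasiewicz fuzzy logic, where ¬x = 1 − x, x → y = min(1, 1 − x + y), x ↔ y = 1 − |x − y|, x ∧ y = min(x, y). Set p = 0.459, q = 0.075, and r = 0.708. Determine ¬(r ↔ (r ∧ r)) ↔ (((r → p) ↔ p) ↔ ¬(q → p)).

r ∧ r = min(0.708, 0.708) = 0.708
r ↔ (r ∧ r) = 1 − |0.708 − 0.708| = 1 − 0.000 = 1.000
¬(r ↔ (r ∧ r)) = 1 − 1.000 = 0.000
r → p = min(1, 1 − 0.708 + 0.459) = min(1, 0.751) = 0.751
(r → p) ↔ p = 1 − |0.751 − 0.459| = 1 − 0.292 = 0.708
q → p = min(1, 1 − 0.075 + 0.459) = min(1, 1.384) = 1.000
¬(q → p) = 1 − 1.000 = 0.000
((r → p) ↔ p) ↔ ¬(q → p) = 1 − |0.708 − 0.000| = 1 − 0.708 = 0.292
¬(r ↔ (r ∧ r)) ↔ (((r → p) ↔ p) ↔ ¬(q → p)) = 1 − |0.000 − 0.292| = 1 − 0.292 = 0.708

0.708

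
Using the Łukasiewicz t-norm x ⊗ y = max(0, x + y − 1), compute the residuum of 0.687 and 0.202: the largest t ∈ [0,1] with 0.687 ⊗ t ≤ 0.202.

0.515

The residuum of the Łukasiewicz t-norm gives the supremum: min(1, 1 − 0.687 + 0.202).
1 − 0.687 + 0.202 = 0.515, so t = min(1, 0.515) = 0.515.
Check: 0.687 ⊗ 0.515 = max(0, 0.202) = 0.202 ≤ 0.202.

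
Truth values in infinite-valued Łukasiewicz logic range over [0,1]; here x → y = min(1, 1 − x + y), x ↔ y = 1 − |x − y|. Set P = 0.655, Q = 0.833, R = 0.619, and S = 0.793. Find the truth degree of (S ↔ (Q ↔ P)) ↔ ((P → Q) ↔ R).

Q ↔ P = 1 − |0.833 − 0.655| = 1 − 0.178 = 0.822
S ↔ (Q ↔ P) = 1 − |0.793 − 0.822| = 1 − 0.029 = 0.971
P → Q = min(1, 1 − 0.655 + 0.833) = min(1, 1.178) = 1.000
(P → Q) ↔ R = 1 − |1.000 − 0.619| = 1 − 0.381 = 0.619
(S ↔ (Q ↔ P)) ↔ ((P → Q) ↔ R) = 1 − |0.971 − 0.619| = 1 − 0.352 = 0.648

0.648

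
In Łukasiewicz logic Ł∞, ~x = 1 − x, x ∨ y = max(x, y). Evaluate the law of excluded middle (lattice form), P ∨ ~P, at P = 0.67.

~P = 1 − 0.67 = 0.33
P ∨ ~P = max(0.67, 0.33) = 0.67
(The value 0.67 < 1 shows this instance is not satisfied; not a Ł∞-tautology — its value is max(a, 1−a).)

0.67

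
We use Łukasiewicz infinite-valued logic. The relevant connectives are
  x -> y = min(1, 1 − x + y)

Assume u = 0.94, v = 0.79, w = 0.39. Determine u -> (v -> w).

v -> w = min(1, 1 − 0.79 + 0.39) = min(1, 0.60) = 0.60
u -> (v -> w) = min(1, 1 − 0.94 + 0.60) = min(1, 0.66) = 0.66

0.66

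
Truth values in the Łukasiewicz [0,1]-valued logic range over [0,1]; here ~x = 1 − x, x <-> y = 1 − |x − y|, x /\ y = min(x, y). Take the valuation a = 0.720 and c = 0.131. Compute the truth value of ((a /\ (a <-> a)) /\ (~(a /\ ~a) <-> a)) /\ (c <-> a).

a <-> a = 1 − |0.720 − 0.720| = 1 − 0.000 = 1.000
a /\ (a <-> a) = min(0.720, 1.000) = 0.720
~a = 1 − 0.720 = 0.280
a /\ ~a = min(0.720, 0.280) = 0.280
~(a /\ ~a) = 1 − 0.280 = 0.720
~(a /\ ~a) <-> a = 1 − |0.720 − 0.720| = 1 − 0.000 = 1.000
(a /\ (a <-> a)) /\ (~(a /\ ~a) <-> a) = min(0.720, 1.000) = 0.720
c <-> a = 1 − |0.131 − 0.720| = 1 − 0.589 = 0.411
((a /\ (a <-> a)) /\ (~(a /\ ~a) <-> a)) /\ (c <-> a) = min(0.720, 0.411) = 0.411

0.411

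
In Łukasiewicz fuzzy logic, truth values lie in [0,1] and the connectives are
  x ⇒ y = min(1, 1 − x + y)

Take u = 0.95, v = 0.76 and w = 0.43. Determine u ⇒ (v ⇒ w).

0.72

v ⇒ w = min(1, 1 − 0.76 + 0.43) = min(1, 0.67) = 0.67
u ⇒ (v ⇒ w) = min(1, 1 − 0.95 + 0.67) = min(1, 0.72) = 0.72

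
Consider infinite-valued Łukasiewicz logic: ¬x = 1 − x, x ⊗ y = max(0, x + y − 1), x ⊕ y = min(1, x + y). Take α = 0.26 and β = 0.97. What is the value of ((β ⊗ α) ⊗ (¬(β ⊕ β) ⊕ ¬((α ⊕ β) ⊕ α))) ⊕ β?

0.97

β ⊗ α = max(0, 0.97 + 0.26 − 1) = max(0, 0.23) = 0.23
β ⊕ β = min(1, 0.97 + 0.97) = min(1, 1.94) = 1.00
¬(β ⊕ β) = 1 − 1.00 = 0.00
α ⊕ β = min(1, 0.26 + 0.97) = min(1, 1.23) = 1.00
(α ⊕ β) ⊕ α = min(1, 1.00 + 0.26) = min(1, 1.26) = 1.00
¬((α ⊕ β) ⊕ α) = 1 − 1.00 = 0.00
¬(β ⊕ β) ⊕ ¬((α ⊕ β) ⊕ α) = min(1, 0.00 + 0.00) = min(1, 0.00) = 0.00
(β ⊗ α) ⊗ (¬(β ⊕ β) ⊕ ¬((α ⊕ β) ⊕ α)) = max(0, 0.23 + 0.00 − 1) = max(0, -0.77) = 0.00
((β ⊗ α) ⊗ (¬(β ⊕ β) ⊕ ¬((α ⊕ β) ⊕ α))) ⊕ β = min(1, 0.00 + 0.97) = min(1, 0.97) = 0.97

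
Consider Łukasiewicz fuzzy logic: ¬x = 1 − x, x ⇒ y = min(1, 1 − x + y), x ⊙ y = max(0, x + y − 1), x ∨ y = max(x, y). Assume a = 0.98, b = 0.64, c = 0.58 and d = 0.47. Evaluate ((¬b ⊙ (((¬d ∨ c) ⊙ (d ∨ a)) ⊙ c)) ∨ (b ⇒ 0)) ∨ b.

0.64

¬b = 1 − 0.64 = 0.36
¬d = 1 − 0.47 = 0.53
¬d ∨ c = max(0.53, 0.58) = 0.58
d ∨ a = max(0.47, 0.98) = 0.98
(¬d ∨ c) ⊙ (d ∨ a) = max(0, 0.58 + 0.98 − 1) = max(0, 0.56) = 0.56
((¬d ∨ c) ⊙ (d ∨ a)) ⊙ c = max(0, 0.56 + 0.58 − 1) = max(0, 0.14) = 0.14
¬b ⊙ (((¬d ∨ c) ⊙ (d ∨ a)) ⊙ c) = max(0, 0.36 + 0.14 − 1) = max(0, -0.50) = 0.00
b ⇒ 0 = min(1, 1 − 0.64 + 0.00) = min(1, 0.36) = 0.36
(¬b ⊙ (((¬d ∨ c) ⊙ (d ∨ a)) ⊙ c)) ∨ (b ⇒ 0) = max(0.00, 0.36) = 0.36
((¬b ⊙ (((¬d ∨ c) ⊙ (d ∨ a)) ⊙ c)) ∨ (b ⇒ 0)) ∨ b = max(0.36, 0.64) = 0.64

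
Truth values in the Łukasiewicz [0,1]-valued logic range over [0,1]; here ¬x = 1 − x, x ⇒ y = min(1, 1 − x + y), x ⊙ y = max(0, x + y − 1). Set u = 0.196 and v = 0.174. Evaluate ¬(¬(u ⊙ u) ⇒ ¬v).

u ⊙ u = max(0, 0.196 + 0.196 − 1) = max(0, -0.608) = 0.000
¬(u ⊙ u) = 1 − 0.000 = 1.000
¬v = 1 − 0.174 = 0.826
¬(u ⊙ u) ⇒ ¬v = min(1, 1 − 1.000 + 0.826) = min(1, 0.826) = 0.826
¬(¬(u ⊙ u) ⇒ ¬v) = 1 − 0.826 = 0.174

0.174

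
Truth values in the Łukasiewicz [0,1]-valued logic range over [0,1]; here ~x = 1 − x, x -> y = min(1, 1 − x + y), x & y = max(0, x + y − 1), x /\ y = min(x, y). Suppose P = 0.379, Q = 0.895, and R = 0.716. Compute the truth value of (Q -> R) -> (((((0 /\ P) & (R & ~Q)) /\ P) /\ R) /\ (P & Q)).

0.179

Q -> R = min(1, 1 − 0.895 + 0.716) = min(1, 0.821) = 0.821
0 /\ P = min(0.000, 0.379) = 0.000
~Q = 1 − 0.895 = 0.105
R & ~Q = max(0, 0.716 + 0.105 − 1) = max(0, -0.179) = 0.000
(0 /\ P) & (R & ~Q) = max(0, 0.000 + 0.000 − 1) = max(0, -1.000) = 0.000
((0 /\ P) & (R & ~Q)) /\ P = min(0.000, 0.379) = 0.000
(((0 /\ P) & (R & ~Q)) /\ P) /\ R = min(0.000, 0.716) = 0.000
P & Q = max(0, 0.379 + 0.895 − 1) = max(0, 0.274) = 0.274
((((0 /\ P) & (R & ~Q)) /\ P) /\ R) /\ (P & Q) = min(0.000, 0.274) = 0.000
(Q -> R) -> (((((0 /\ P) & (R & ~Q)) /\ P) /\ R) /\ (P & Q)) = min(1, 1 − 0.821 + 0.000) = min(1, 0.179) = 0.179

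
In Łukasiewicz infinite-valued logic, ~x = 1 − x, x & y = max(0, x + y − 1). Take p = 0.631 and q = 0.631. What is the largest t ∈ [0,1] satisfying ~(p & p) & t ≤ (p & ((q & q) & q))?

p & p = max(0, 0.631 + 0.631 − 1) = max(0, 0.262) = 0.262
~(p & p) = 1 − 0.262 = 0.738
So the left factor is ~(p & p) = 0.738.
q & q = max(0, 0.631 + 0.631 − 1) = max(0, 0.262) = 0.262
(q & q) & q = max(0, 0.262 + 0.631 − 1) = max(0, -0.107) = 0.000
p & ((q & q) & q) = max(0, 0.631 + 0.000 − 1) = max(0, -0.369) = 0.000
So the right-hand bound is p & ((q & q) & q) = 0.000.
The residuum of the Łukasiewicz t-norm gives the supremum: min(1, 1 − 0.738 + 0.000).
1 − 0.738 + 0.000 = 0.262, so t = min(1, 0.262) = 0.262.
Check: 0.738 & 0.262 = max(0, 0.000) = 0.000 ≤ 0.000.

0.262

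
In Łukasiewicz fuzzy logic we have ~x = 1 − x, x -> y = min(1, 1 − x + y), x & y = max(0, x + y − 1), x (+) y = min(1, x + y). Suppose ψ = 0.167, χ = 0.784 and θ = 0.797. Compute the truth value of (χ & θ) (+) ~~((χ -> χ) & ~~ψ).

0.748

χ & θ = max(0, 0.784 + 0.797 − 1) = max(0, 0.581) = 0.581
χ -> χ = min(1, 1 − 0.784 + 0.784) = min(1, 1.000) = 1.000
~ψ = 1 − 0.167 = 0.833
~~ψ = 1 − 0.833 = 0.167
(χ -> χ) & ~~ψ = max(0, 1.000 + 0.167 − 1) = max(0, 0.167) = 0.167
~((χ -> χ) & ~~ψ) = 1 − 0.167 = 0.833
~~((χ -> χ) & ~~ψ) = 1 − 0.833 = 0.167
(χ & θ) (+) ~~((χ -> χ) & ~~ψ) = min(1, 0.581 + 0.167) = min(1, 0.748) = 0.748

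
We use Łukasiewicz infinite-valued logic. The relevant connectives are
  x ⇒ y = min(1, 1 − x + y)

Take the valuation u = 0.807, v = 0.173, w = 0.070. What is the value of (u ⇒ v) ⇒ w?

u ⇒ v = min(1, 1 − 0.807 + 0.173) = min(1, 0.366) = 0.366
(u ⇒ v) ⇒ w = min(1, 1 − 0.366 + 0.070) = min(1, 0.704) = 0.704

0.704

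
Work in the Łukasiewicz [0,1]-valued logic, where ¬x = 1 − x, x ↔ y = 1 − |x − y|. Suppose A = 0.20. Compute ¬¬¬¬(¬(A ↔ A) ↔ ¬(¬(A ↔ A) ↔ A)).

0.80

A ↔ A = 1 − |0.20 − 0.20| = 1 − 0.00 = 1.00
¬(A ↔ A) = 1 − 1.00 = 0.00
¬(A ↔ A) ↔ A = 1 − |0.00 − 0.20| = 1 − 0.20 = 0.80
¬(¬(A ↔ A) ↔ A) = 1 − 0.80 = 0.20
¬(A ↔ A) ↔ ¬(¬(A ↔ A) ↔ A) = 1 − |0.00 − 0.20| = 1 − 0.20 = 0.80
¬(¬(A ↔ A) ↔ ¬(¬(A ↔ A) ↔ A)) = 1 − 0.80 = 0.20
¬¬(¬(A ↔ A) ↔ ¬(¬(A ↔ A) ↔ A)) = 1 − 0.20 = 0.80
¬¬¬(¬(A ↔ A) ↔ ¬(¬(A ↔ A) ↔ A)) = 1 − 0.80 = 0.20
¬¬¬¬(¬(A ↔ A) ↔ ¬(¬(A ↔ A) ↔ A)) = 1 − 0.20 = 0.80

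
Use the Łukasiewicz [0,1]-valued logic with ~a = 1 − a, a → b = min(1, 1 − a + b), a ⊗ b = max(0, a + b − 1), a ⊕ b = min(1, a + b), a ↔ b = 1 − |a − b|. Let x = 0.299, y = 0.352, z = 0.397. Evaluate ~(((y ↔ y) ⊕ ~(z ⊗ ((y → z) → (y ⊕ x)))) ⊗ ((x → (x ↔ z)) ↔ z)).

0.603

y ↔ y = 1 − |0.352 − 0.352| = 1 − 0.000 = 1.000
y → z = min(1, 1 − 0.352 + 0.397) = min(1, 1.045) = 1.000
y ⊕ x = min(1, 0.352 + 0.299) = min(1, 0.651) = 0.651
(y → z) → (y ⊕ x) = min(1, 1 − 1.000 + 0.651) = min(1, 0.651) = 0.651
z ⊗ ((y → z) → (y ⊕ x)) = max(0, 0.397 + 0.651 − 1) = max(0, 0.048) = 0.048
~(z ⊗ ((y → z) → (y ⊕ x))) = 1 − 0.048 = 0.952
(y ↔ y) ⊕ ~(z ⊗ ((y → z) → (y ⊕ x))) = min(1, 1.000 + 0.952) = min(1, 1.952) = 1.000
x ↔ z = 1 − |0.299 − 0.397| = 1 − 0.098 = 0.902
x → (x ↔ z) = min(1, 1 − 0.299 + 0.902) = min(1, 1.603) = 1.000
(x → (x ↔ z)) ↔ z = 1 − |1.000 − 0.397| = 1 − 0.603 = 0.397
((y ↔ y) ⊕ ~(z ⊗ ((y → z) → (y ⊕ x)))) ⊗ ((x → (x ↔ z)) ↔ z) = max(0, 1.000 + 0.397 − 1) = max(0, 0.397) = 0.397
~(((y ↔ y) ⊕ ~(z ⊗ ((y → z) → (y ⊕ x)))) ⊗ ((x → (x ↔ z)) ↔ z)) = 1 − 0.397 = 0.603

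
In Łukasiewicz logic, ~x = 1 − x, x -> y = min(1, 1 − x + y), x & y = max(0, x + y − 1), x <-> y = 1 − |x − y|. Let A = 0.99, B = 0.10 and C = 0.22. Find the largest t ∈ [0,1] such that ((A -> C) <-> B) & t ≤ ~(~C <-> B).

0.81

A -> C = min(1, 1 − 0.99 + 0.22) = min(1, 0.23) = 0.23
(A -> C) <-> B = 1 − |0.23 − 0.10| = 1 − 0.13 = 0.87
So the left factor is (A -> C) <-> B = 0.87.
~C = 1 − 0.22 = 0.78
~C <-> B = 1 − |0.78 − 0.10| = 1 − 0.68 = 0.32
~(~C <-> B) = 1 − 0.32 = 0.68
So the right-hand bound is ~(~C <-> B) = 0.68.
The residuum of the Łukasiewicz t-norm gives the supremum: min(1, 1 − 0.87 + 0.68).
1 − 0.87 + 0.68 = 0.81, so t = min(1, 0.81) = 0.81.
Check: 0.87 & 0.81 = max(0, 0.68) = 0.68 ≤ 0.68.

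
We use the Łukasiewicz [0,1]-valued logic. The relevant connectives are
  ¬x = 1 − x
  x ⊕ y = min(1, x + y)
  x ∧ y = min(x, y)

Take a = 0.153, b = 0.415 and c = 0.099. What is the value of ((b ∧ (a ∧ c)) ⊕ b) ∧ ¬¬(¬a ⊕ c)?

a ∧ c = min(0.153, 0.099) = 0.099
b ∧ (a ∧ c) = min(0.415, 0.099) = 0.099
(b ∧ (a ∧ c)) ⊕ b = min(1, 0.099 + 0.415) = min(1, 0.514) = 0.514
¬a = 1 − 0.153 = 0.847
¬a ⊕ c = min(1, 0.847 + 0.099) = min(1, 0.946) = 0.946
¬(¬a ⊕ c) = 1 − 0.946 = 0.054
¬¬(¬a ⊕ c) = 1 − 0.054 = 0.946
((b ∧ (a ∧ c)) ⊕ b) ∧ ¬¬(¬a ⊕ c) = min(0.514, 0.946) = 0.514

0.514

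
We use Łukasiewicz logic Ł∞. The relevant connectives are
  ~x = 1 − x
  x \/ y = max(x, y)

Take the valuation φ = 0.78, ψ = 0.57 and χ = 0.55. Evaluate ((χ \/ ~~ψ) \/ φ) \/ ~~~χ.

~ψ = 1 − 0.57 = 0.43
~~ψ = 1 − 0.43 = 0.57
χ \/ ~~ψ = max(0.55, 0.57) = 0.57
(χ \/ ~~ψ) \/ φ = max(0.57, 0.78) = 0.78
~χ = 1 − 0.55 = 0.45
~~χ = 1 − 0.45 = 0.55
~~~χ = 1 − 0.55 = 0.45
((χ \/ ~~ψ) \/ φ) \/ ~~~χ = max(0.78, 0.45) = 0.78

0.78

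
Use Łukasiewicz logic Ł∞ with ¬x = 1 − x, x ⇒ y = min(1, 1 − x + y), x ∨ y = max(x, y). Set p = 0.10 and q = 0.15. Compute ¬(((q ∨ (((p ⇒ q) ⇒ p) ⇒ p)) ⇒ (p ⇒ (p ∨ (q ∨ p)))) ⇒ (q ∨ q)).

0.85

p ⇒ q = min(1, 1 − 0.10 + 0.15) = min(1, 1.05) = 1.00
(p ⇒ q) ⇒ p = min(1, 1 − 1.00 + 0.10) = min(1, 0.10) = 0.10
((p ⇒ q) ⇒ p) ⇒ p = min(1, 1 − 0.10 + 0.10) = min(1, 1.00) = 1.00
q ∨ (((p ⇒ q) ⇒ p) ⇒ p) = max(0.15, 1.00) = 1.00
q ∨ p = max(0.15, 0.10) = 0.15
p ∨ (q ∨ p) = max(0.10, 0.15) = 0.15
p ⇒ (p ∨ (q ∨ p)) = min(1, 1 − 0.10 + 0.15) = min(1, 1.05) = 1.00
(q ∨ (((p ⇒ q) ⇒ p) ⇒ p)) ⇒ (p ⇒ (p ∨ (q ∨ p))) = min(1, 1 − 1.00 + 1.00) = min(1, 1.00) = 1.00
q ∨ q = max(0.15, 0.15) = 0.15
((q ∨ (((p ⇒ q) ⇒ p) ⇒ p)) ⇒ (p ⇒ (p ∨ (q ∨ p)))) ⇒ (q ∨ q) = min(1, 1 − 1.00 + 0.15) = min(1, 0.15) = 0.15
¬(((q ∨ (((p ⇒ q) ⇒ p) ⇒ p)) ⇒ (p ⇒ (p ∨ (q ∨ p)))) ⇒ (q ∨ q)) = 1 − 0.15 = 0.85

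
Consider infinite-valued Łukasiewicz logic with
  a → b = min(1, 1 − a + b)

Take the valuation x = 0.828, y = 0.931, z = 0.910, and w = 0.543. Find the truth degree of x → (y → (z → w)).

z → w = min(1, 1 − 0.910 + 0.543) = min(1, 0.633) = 0.633
y → (z → w) = min(1, 1 − 0.931 + 0.633) = min(1, 0.702) = 0.702
x → (y → (z → w)) = min(1, 1 − 0.828 + 0.702) = min(1, 0.874) = 0.874

0.874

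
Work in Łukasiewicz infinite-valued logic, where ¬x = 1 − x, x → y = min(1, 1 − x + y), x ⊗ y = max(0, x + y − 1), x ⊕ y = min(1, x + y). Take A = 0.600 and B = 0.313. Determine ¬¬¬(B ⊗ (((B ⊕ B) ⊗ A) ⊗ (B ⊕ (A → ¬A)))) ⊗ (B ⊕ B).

B ⊕ B = min(1, 0.313 + 0.313) = min(1, 0.626) = 0.626
(B ⊕ B) ⊗ A = max(0, 0.626 + 0.600 − 1) = max(0, 0.226) = 0.226
¬A = 1 − 0.600 = 0.400
A → ¬A = min(1, 1 − 0.600 + 0.400) = min(1, 0.800) = 0.800
B ⊕ (A → ¬A) = min(1, 0.313 + 0.800) = min(1, 1.113) = 1.000
((B ⊕ B) ⊗ A) ⊗ (B ⊕ (A → ¬A)) = max(0, 0.226 + 1.000 − 1) = max(0, 0.226) = 0.226
B ⊗ (((B ⊕ B) ⊗ A) ⊗ (B ⊕ (A → ¬A))) = max(0, 0.313 + 0.226 − 1) = max(0, -0.461) = 0.000
¬(B ⊗ (((B ⊕ B) ⊗ A) ⊗ (B ⊕ (A → ¬A)))) = 1 − 0.000 = 1.000
¬¬(B ⊗ (((B ⊕ B) ⊗ A) ⊗ (B ⊕ (A → ¬A)))) = 1 − 1.000 = 0.000
¬¬¬(B ⊗ (((B ⊕ B) ⊗ A) ⊗ (B ⊕ (A → ¬A)))) = 1 − 0.000 = 1.000
¬¬¬(B ⊗ (((B ⊕ B) ⊗ A) ⊗ (B ⊕ (A → ¬A)))) ⊗ (B ⊕ B) = max(0, 1.000 + 0.626 − 1) = max(0, 0.626) = 0.626

0.626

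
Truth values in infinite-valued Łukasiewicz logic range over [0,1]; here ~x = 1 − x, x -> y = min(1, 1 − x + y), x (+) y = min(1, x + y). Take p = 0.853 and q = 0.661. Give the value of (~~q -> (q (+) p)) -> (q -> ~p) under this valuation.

~q = 1 − 0.661 = 0.339
~~q = 1 − 0.339 = 0.661
q (+) p = min(1, 0.661 + 0.853) = min(1, 1.514) = 1.000
~~q -> (q (+) p) = min(1, 1 − 0.661 + 1.000) = min(1, 1.339) = 1.000
~p = 1 − 0.853 = 0.147
q -> ~p = min(1, 1 − 0.661 + 0.147) = min(1, 0.486) = 0.486
(~~q -> (q (+) p)) -> (q -> ~p) = min(1, 1 − 1.000 + 0.486) = min(1, 0.486) = 0.486

0.486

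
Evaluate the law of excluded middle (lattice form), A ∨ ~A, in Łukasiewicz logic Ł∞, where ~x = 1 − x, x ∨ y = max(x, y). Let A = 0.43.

~A = 1 − 0.43 = 0.57
A ∨ ~A = max(0.43, 0.57) = 0.57
(The value 0.57 < 1 shows this instance is not satisfied; not a Ł∞-tautology — its value is max(a, 1−a).)

0.57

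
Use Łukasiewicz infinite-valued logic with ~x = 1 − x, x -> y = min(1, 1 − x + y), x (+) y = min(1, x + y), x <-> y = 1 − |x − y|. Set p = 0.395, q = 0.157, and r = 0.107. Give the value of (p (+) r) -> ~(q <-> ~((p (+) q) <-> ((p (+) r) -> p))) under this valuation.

0.682

p (+) r = min(1, 0.395 + 0.107) = min(1, 0.502) = 0.502
p (+) q = min(1, 0.395 + 0.157) = min(1, 0.552) = 0.552
(p (+) r) -> p = min(1, 1 − 0.502 + 0.395) = min(1, 0.893) = 0.893
(p (+) q) <-> ((p (+) r) -> p) = 1 − |0.552 − 0.893| = 1 − 0.341 = 0.659
~((p (+) q) <-> ((p (+) r) -> p)) = 1 − 0.659 = 0.341
q <-> ~((p (+) q) <-> ((p (+) r) -> p)) = 1 − |0.157 − 0.341| = 1 − 0.184 = 0.816
~(q <-> ~((p (+) q) <-> ((p (+) r) -> p))) = 1 − 0.816 = 0.184
(p (+) r) -> ~(q <-> ~((p (+) q) <-> ((p (+) r) -> p))) = min(1, 1 − 0.502 + 0.184) = min(1, 0.682) = 0.682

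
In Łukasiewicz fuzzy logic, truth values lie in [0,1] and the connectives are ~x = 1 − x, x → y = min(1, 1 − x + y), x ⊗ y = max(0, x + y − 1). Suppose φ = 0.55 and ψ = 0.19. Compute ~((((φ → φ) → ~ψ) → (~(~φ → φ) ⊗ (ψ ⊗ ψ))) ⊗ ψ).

1.00

φ → φ = min(1, 1 − 0.55 + 0.55) = min(1, 1.00) = 1.00
~ψ = 1 − 0.19 = 0.81
(φ → φ) → ~ψ = min(1, 1 − 1.00 + 0.81) = min(1, 0.81) = 0.81
~φ = 1 − 0.55 = 0.45
~φ → φ = min(1, 1 − 0.45 + 0.55) = min(1, 1.10) = 1.00
~(~φ → φ) = 1 − 1.00 = 0.00
ψ ⊗ ψ = max(0, 0.19 + 0.19 − 1) = max(0, -0.62) = 0.00
~(~φ → φ) ⊗ (ψ ⊗ ψ) = max(0, 0.00 + 0.00 − 1) = max(0, -1.00) = 0.00
((φ → φ) → ~ψ) → (~(~φ → φ) ⊗ (ψ ⊗ ψ)) = min(1, 1 − 0.81 + 0.00) = min(1, 0.19) = 0.19
(((φ → φ) → ~ψ) → (~(~φ → φ) ⊗ (ψ ⊗ ψ))) ⊗ ψ = max(0, 0.19 + 0.19 − 1) = max(0, -0.62) = 0.00
~((((φ → φ) → ~ψ) → (~(~φ → φ) ⊗ (ψ ⊗ ψ))) ⊗ ψ) = 1 − 0.00 = 1.00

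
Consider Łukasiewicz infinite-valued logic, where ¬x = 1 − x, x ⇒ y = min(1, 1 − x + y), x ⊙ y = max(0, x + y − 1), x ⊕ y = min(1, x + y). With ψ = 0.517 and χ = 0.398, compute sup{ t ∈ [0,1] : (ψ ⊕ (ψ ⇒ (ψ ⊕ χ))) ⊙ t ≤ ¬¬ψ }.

0.517

ψ ⊕ χ = min(1, 0.517 + 0.398) = min(1, 0.915) = 0.915
ψ ⇒ (ψ ⊕ χ) = min(1, 1 − 0.517 + 0.915) = min(1, 1.398) = 1.000
ψ ⊕ (ψ ⇒ (ψ ⊕ χ)) = min(1, 0.517 + 1.000) = min(1, 1.517) = 1.000
So the left factor is ψ ⊕ (ψ ⇒ (ψ ⊕ χ)) = 1.000.
¬ψ = 1 − 0.517 = 0.483
¬¬ψ = 1 − 0.483 = 0.517
So the right-hand bound is ¬¬ψ = 0.517.
The residuum of the Łukasiewicz t-norm gives the supremum: min(1, 1 − 1.000 + 0.517).
1 − 1.000 + 0.517 = 0.517, so t = min(1, 0.517) = 0.517.
Check: 1.000 ⊙ 0.517 = max(0, 0.517) = 0.517 ≤ 0.517.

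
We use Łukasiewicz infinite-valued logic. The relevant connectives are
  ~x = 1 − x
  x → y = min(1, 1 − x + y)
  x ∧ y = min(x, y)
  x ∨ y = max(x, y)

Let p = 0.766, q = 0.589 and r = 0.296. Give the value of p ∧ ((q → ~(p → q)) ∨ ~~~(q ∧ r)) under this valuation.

p → q = min(1, 1 − 0.766 + 0.589) = min(1, 0.823) = 0.823
~(p → q) = 1 − 0.823 = 0.177
q → ~(p → q) = min(1, 1 − 0.589 + 0.177) = min(1, 0.588) = 0.588
q ∧ r = min(0.589, 0.296) = 0.296
~(q ∧ r) = 1 − 0.296 = 0.704
~~(q ∧ r) = 1 − 0.704 = 0.296
~~~(q ∧ r) = 1 − 0.296 = 0.704
(q → ~(p → q)) ∨ ~~~(q ∧ r) = max(0.588, 0.704) = 0.704
p ∧ ((q → ~(p → q)) ∨ ~~~(q ∧ r)) = min(0.766, 0.704) = 0.704

0.704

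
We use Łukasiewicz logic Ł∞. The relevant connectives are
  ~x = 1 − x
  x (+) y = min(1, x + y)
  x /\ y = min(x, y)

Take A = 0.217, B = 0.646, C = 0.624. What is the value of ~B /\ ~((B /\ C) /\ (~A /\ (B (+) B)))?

0.354

~B = 1 − 0.646 = 0.354
B /\ C = min(0.646, 0.624) = 0.624
~A = 1 − 0.217 = 0.783
B (+) B = min(1, 0.646 + 0.646) = min(1, 1.292) = 1.000
~A /\ (B (+) B) = min(0.783, 1.000) = 0.783
(B /\ C) /\ (~A /\ (B (+) B)) = min(0.624, 0.783) = 0.624
~((B /\ C) /\ (~A /\ (B (+) B))) = 1 − 0.624 = 0.376
~B /\ ~((B /\ C) /\ (~A /\ (B (+) B))) = min(0.354, 0.376) = 0.354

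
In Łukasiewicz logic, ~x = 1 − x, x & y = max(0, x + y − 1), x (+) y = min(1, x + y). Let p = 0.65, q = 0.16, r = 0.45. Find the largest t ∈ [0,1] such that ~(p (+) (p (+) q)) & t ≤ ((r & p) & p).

1.00

p (+) q = min(1, 0.65 + 0.16) = min(1, 0.81) = 0.81
p (+) (p (+) q) = min(1, 0.65 + 0.81) = min(1, 1.46) = 1.00
~(p (+) (p (+) q)) = 1 − 1.00 = 0.00
So the left factor is ~(p (+) (p (+) q)) = 0.00.
r & p = max(0, 0.45 + 0.65 − 1) = max(0, 0.10) = 0.10
(r & p) & p = max(0, 0.10 + 0.65 − 1) = max(0, -0.25) = 0.00
So the right-hand bound is (r & p) & p = 0.00.
The residuum of the Łukasiewicz t-norm gives the supremum: min(1, 1 − 0.00 + 0.00).
1 − 0.00 + 0.00 = 1.00, so t = min(1, 1.00) = 1.00.
Check: 0.00 & 1.00 = max(0, 0.00) = 0.00 ≤ 0.00.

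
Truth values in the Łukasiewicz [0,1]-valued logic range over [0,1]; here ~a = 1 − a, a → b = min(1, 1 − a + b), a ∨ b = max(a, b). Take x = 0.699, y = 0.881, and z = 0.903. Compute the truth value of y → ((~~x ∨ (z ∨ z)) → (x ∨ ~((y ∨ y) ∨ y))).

0.915

~x = 1 − 0.699 = 0.301
~~x = 1 − 0.301 = 0.699
z ∨ z = max(0.903, 0.903) = 0.903
~~x ∨ (z ∨ z) = max(0.699, 0.903) = 0.903
y ∨ y = max(0.881, 0.881) = 0.881
(y ∨ y) ∨ y = max(0.881, 0.881) = 0.881
~((y ∨ y) ∨ y) = 1 − 0.881 = 0.119
x ∨ ~((y ∨ y) ∨ y) = max(0.699, 0.119) = 0.699
(~~x ∨ (z ∨ z)) → (x ∨ ~((y ∨ y) ∨ y)) = min(1, 1 − 0.903 + 0.699) = min(1, 0.796) = 0.796
y → ((~~x ∨ (z ∨ z)) → (x ∨ ~((y ∨ y) ∨ y))) = min(1, 1 − 0.881 + 0.796) = min(1, 0.915) = 0.915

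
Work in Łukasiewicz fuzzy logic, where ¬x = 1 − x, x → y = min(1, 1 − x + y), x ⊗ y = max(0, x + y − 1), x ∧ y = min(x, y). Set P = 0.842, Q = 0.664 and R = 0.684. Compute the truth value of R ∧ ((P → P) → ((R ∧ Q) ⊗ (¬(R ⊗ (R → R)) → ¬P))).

P → P = min(1, 1 − 0.842 + 0.842) = min(1, 1.000) = 1.000
R ∧ Q = min(0.684, 0.664) = 0.664
R → R = min(1, 1 − 0.684 + 0.684) = min(1, 1.000) = 1.000
R ⊗ (R → R) = max(0, 0.684 + 1.000 − 1) = max(0, 0.684) = 0.684
¬(R ⊗ (R → R)) = 1 − 0.684 = 0.316
¬P = 1 − 0.842 = 0.158
¬(R ⊗ (R → R)) → ¬P = min(1, 1 − 0.316 + 0.158) = min(1, 0.842) = 0.842
(R ∧ Q) ⊗ (¬(R ⊗ (R → R)) → ¬P) = max(0, 0.664 + 0.842 − 1) = max(0, 0.506) = 0.506
(P → P) → ((R ∧ Q) ⊗ (¬(R ⊗ (R → R)) → ¬P)) = min(1, 1 − 1.000 + 0.506) = min(1, 0.506) = 0.506
R ∧ ((P → P) → ((R ∧ Q) ⊗ (¬(R ⊗ (R → R)) → ¬P))) = min(0.684, 0.506) = 0.506

0.506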